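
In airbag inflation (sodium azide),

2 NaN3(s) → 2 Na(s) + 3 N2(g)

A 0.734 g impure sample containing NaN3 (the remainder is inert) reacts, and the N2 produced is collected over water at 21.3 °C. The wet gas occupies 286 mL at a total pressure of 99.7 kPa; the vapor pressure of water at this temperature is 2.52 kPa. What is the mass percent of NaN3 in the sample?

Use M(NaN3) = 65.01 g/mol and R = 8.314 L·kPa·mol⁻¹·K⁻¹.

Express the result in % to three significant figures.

P(N2) = 99.7 − 2.52 = 97.18 kPa
n(N2) = PV/RT = (97.18 × 0.2860) / (8.314 × 294.45) = 0.01135 mol
n(NaN3) = (2/3) × 0.01135 = 0.007567 mol
m(NaN3) = 0.007567 × 65.01 = 0.4919 g
%NaN3 = 0.4919 / 0.734 × 100 = 67.02%

67.0 %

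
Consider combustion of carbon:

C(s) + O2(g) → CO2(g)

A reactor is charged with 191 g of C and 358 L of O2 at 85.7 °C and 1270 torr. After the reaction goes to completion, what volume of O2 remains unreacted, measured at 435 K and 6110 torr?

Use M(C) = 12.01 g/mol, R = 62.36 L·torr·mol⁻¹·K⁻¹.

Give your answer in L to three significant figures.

n(C) = 191 / 12.01 = 15.90 mol
n(O2) = PV/RT = (1270 × 358) / (62.36 × 358.85) = 20.32 mol
For 15.90 mol C, stoichiometry requires (1/1) × 15.90 = 15.90 mol O2; 20.32 mol is available, so C is limiting.
n(O2) consumed = (1/1) × 15.90 = 15.90 mol; remaining = 20.32 − 15.90 = 4.420 mol
V(O2) = nRT/P = 4.420 × 62.36 × 435 / 6110 = 19.62 L

19.6 L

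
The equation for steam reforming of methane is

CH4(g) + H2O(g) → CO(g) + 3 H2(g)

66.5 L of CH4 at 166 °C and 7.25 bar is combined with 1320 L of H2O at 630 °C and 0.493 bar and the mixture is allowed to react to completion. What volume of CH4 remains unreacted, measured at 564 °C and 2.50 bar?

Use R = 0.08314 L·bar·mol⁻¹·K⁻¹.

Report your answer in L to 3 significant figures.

n(CH4) = PV/RT = (7.25 × 66.5) / (0.08314 × 439.15) = 13.20 mol
n(H2O) = PV/RT = (0.493 × 1320) / (0.08314 × 903.15) = 8.667 mol
For 13.20 mol CH4, stoichiometry requires (1/1) × 13.20 = 13.20 mol H2O; 8.667 mol is available, so H2O is limiting.
n(CH4) consumed = (1/1) × 8.667 = 8.667 mol; remaining = 13.20 − 8.667 = 4.533 mol
V(CH4) = nRT/P = 4.533 × 0.08314 × 837.15 / 2.50 = 126.2 L

126 L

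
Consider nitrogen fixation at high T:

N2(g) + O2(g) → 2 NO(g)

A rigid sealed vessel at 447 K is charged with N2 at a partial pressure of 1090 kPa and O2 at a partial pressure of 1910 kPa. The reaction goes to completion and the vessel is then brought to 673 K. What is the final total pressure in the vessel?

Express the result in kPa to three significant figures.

Because the vessel is rigid and T is held at 447 K, work the stoichiometry in partial pressures (P_i = n_iRT/V).
P(O2) required for 1090 kPa of N2 = (1/1) × 1090 = 1090 kPa; available 1910 kPa, so N2 is limiting.
P(O2) remaining = 1910 − (1/1) × 1090 = 820.0 kPa
P(gaseous products) = (2)/1 × 1090 = 2180 kPa
P_total at 447 K = 820.0 + 2180 = 3000 kPa
Scaling to 673 K: P = 3000 × 673/447 = 4517 kPa

4520 kPa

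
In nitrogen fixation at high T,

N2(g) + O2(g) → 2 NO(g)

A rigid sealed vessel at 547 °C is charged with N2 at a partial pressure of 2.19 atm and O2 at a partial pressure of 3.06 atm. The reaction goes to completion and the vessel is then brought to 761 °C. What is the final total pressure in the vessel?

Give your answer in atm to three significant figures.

With V and T fixed, P_i ∝ n_i, so the mole ratios apply directly to partial pressures at 547 °C.
P(O2) required for 2.19 atm of N2 = (1/1) × 2.19 = 2.190 atm; available 3.06 atm, so N2 is limiting.
P(O2) remaining = 3.06 − (1/1) × 2.19 = 0.8700 atm
P(gaseous products) = (2)/1 × 2.19 = 4.380 atm
P_total at 547 °C = 0.8700 + 4.380 = 5.250 atm
Scaling to 761 °C: P = 5.250 × 1034.15/820.15 = 6.620 atm

6.62 atm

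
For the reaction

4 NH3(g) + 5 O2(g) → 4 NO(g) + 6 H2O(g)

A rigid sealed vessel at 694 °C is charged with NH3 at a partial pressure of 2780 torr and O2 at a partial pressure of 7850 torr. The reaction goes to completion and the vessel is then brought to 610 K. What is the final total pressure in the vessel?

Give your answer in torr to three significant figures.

7140 torr

Because the vessel is rigid and T is held at 694 °C, work the stoichiometry in partial pressures (P_i = n_iRT/V).
P(O2) required for 2780 torr of NH3 = (5/4) × 2780 = 3475 torr; available 7850 torr, so NH3 is limiting.
P(O2) remaining = 7850 − (5/4) × 2780 = 4375 torr
P(gaseous products) = (4+6)/4 × 2780 = 6950 torr
P_total at 694 °C = 4375 + 6950 = 11320 torr
Scaling to 610 K: P = 11320 × 610/967.15 = 7140 torr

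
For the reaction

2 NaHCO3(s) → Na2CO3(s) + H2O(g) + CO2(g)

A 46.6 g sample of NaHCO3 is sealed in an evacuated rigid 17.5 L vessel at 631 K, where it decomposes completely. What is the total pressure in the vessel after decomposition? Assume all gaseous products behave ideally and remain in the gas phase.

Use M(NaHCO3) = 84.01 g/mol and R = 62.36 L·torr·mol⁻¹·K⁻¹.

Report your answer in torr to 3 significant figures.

1250 torr

n(NaHCO3) = 46.6 / 84.01 = 0.5547 mol
n(gas produced) = (2/2) × 0.5547 = 0.5547 mol
P = nRT/V = 0.5547 × 62.36 × 631 / 17.5 = 1247 torr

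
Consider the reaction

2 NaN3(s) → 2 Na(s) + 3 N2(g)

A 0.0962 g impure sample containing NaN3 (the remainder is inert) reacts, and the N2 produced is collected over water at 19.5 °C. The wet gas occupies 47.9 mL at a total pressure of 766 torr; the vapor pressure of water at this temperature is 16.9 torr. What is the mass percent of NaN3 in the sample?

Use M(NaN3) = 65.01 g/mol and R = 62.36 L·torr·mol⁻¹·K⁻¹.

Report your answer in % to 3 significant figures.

88.6 %

P(N2) = 766 − 16.9 = 749.1 torr
n(N2) = PV/RT = (749.1 × 0.04790) / (62.36 × 292.65) = 0.001966 mol
n(NaN3) = (2/3) × 0.001966 = 0.001311 mol
m(NaN3) = 0.001311 × 65.01 = 0.08523 g
%NaN3 = 0.08523 / 0.0962 × 100 = 88.60%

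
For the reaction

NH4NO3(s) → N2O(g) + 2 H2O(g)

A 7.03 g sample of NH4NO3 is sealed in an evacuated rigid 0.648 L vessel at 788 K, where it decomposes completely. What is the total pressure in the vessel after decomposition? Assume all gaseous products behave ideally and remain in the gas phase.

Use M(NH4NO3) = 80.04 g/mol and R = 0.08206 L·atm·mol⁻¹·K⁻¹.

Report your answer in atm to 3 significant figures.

26.3 atm

n(NH4NO3) = 7.03 / 80.04 = 0.08783 mol
n(gas produced) = (3/1) × 0.08783 = 0.2635 mol
P = nRT/V = 0.2635 × 0.08206 × 788 / 0.648 = 26.29 atm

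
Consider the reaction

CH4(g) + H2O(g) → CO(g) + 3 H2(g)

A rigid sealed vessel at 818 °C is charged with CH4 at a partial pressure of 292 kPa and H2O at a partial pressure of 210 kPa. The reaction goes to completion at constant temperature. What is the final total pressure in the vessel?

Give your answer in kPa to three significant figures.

Because the vessel is rigid and T is held at 818 °C, work the stoichiometry in partial pressures (P_i = n_iRT/V).
P(H2O) required for 292 kPa of CH4 = (1/1) × 292 = 292.0 kPa; available 210 kPa, so H2O is limiting.
P(CH4) remaining = 292 − (1/1) × 210 = 82.00 kPa
P(gaseous products) = (1+3)/1 × 210 = 840.0 kPa
P_total at 818 °C = 82.00 + 840.0 = 922.0 kPa

922 kPa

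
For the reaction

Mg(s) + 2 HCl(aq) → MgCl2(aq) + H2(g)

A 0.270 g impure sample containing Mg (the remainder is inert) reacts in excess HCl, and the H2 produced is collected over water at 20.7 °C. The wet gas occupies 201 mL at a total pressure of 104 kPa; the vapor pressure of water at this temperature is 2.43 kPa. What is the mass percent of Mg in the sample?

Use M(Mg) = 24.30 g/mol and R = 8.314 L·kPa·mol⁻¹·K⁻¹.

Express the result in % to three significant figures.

75.2 %

P(H2) = 104 − 2.43 = 101.6 kPa
n(H2) = PV/RT = (101.6 × 0.2010) / (8.314 × 293.85) = 0.008359 mol
n(Mg) = (1/1) × 0.008359 = 0.008359 mol
m(Mg) = 0.008359 × 24.30 = 0.2031 g
%Mg = 0.2031 / 0.270 × 100 = 75.22%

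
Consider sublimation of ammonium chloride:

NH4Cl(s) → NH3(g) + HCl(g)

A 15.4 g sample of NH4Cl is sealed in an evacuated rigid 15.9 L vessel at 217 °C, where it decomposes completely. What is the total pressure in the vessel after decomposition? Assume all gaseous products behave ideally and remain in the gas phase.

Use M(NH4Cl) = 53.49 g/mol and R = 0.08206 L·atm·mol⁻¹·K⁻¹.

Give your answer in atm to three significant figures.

1.46 atm

n(NH4Cl) = 15.4 / 53.49 = 0.2879 mol
n(gas produced) = (2/1) × 0.2879 = 0.5758 mol
P = nRT/V = 0.5758 × 0.08206 × 490.15 / 15.9 = 1.457 atm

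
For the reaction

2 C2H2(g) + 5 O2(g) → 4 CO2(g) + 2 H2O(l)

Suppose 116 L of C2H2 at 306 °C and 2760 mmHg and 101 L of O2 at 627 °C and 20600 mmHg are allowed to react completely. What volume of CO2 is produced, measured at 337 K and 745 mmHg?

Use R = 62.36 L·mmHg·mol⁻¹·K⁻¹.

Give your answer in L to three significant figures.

500 L

n(C2H2) = PV/RT = (2760 × 116) / (62.36 × 579.15) = 8.865 mol
n(O2) = PV/RT = (20600 × 101) / (62.36 × 900.15) = 37.07 mol
For 8.865 mol C2H2, stoichiometry requires (5/2) × 8.865 = 22.16 mol O2; 37.07 mol is available, so C2H2 is limiting.
n(CO2) = (4/2) × 8.865 = 17.73 mol
V(CO2) = nRT/P = 17.73 × 62.36 × 337 / 745 = 500.1 L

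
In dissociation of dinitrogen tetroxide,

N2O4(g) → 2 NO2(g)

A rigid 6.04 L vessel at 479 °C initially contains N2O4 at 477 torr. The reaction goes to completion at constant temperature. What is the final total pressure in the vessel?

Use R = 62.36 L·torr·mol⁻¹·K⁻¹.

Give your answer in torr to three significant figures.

954 torr

At constant T and V, P ∝ n(gas): 1 mol gas → 2 mol gas.
P_final = (2/1) × 477 = 954.0 torr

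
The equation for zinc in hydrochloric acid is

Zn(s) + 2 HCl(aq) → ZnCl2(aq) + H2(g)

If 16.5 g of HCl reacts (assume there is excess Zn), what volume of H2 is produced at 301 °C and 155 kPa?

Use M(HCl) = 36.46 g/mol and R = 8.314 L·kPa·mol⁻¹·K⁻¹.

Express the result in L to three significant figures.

n(HCl) = 16.50 / 36.46 = 0.4526 mol
n(H2) = (1/2) × 0.4526 = 0.2263 mol
V = nRT/P = 0.2263 × 8.314 × 574.15 / 155 = 6.969 L

6.97 L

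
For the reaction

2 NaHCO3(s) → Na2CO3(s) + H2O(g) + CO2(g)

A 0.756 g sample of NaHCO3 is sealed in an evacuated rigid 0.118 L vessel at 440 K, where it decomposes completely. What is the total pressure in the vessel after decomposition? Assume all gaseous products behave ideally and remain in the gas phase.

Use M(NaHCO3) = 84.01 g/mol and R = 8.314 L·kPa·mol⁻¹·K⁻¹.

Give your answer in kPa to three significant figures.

279 kPa

n(NaHCO3) = 0.756 / 84.01 = 0.008999 mol
n(gas produced) = (2/2) × 0.008999 = 0.008999 mol
P = nRT/V = 0.008999 × 8.314 × 440 / 0.118 = 279.0 kPa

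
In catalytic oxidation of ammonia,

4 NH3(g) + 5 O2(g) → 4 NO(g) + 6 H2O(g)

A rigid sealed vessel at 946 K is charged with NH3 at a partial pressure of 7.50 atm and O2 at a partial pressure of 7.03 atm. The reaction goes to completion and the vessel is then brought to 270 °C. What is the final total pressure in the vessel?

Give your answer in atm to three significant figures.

9.15 atm

Because the vessel is rigid and T is held at 946 K, work the stoichiometry in partial pressures (P_i = n_iRT/V).
P(O2) required for 7.50 atm of NH3 = (5/4) × 7.50 = 9.375 atm; available 7.03 atm, so O2 is limiting.
P(NH3) remaining = 7.50 − (4/5) × 7.03 = 1.876 atm
P(gaseous products) = (4+6)/5 × 7.03 = 14.06 atm
P_total at 946 K = 1.876 + 14.06 = 15.94 atm
Scaling to 270 °C: P = 15.94 × 543.15/946 = 9.152 atm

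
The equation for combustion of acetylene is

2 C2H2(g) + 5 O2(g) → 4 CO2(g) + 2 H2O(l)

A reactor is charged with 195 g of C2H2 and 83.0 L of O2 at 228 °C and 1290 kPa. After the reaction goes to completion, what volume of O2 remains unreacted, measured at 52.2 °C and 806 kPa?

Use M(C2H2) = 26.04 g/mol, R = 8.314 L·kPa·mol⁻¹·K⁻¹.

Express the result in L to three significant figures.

23.4 L

n(C2H2) = 195 / 26.04 = 7.488 mol
n(O2) = PV/RT = (1290 × 83.0) / (8.314 × 501.15) = 25.70 mol
For 7.488 mol C2H2, stoichiometry requires (5/2) × 7.488 = 18.72 mol O2; 25.70 mol is available, so C2H2 is limiting.
n(O2) consumed = (5/2) × 7.488 = 18.72 mol; remaining = 25.70 − 18.72 = 6.980 mol
V(O2) = nRT/P = 6.980 × 8.314 × 325.35 / 806 = 23.43 L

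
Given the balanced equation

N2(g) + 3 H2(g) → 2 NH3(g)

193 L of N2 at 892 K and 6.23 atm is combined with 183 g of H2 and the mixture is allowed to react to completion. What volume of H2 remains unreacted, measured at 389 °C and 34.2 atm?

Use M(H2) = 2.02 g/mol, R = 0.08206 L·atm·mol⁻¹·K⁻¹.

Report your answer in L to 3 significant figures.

65.6 L

n(N2) = PV/RT = (6.23 × 193) / (0.08206 × 892) = 16.43 mol
n(H2) = 183 / 2.02 = 90.59 mol
For 16.43 mol N2, stoichiometry requires (3/1) × 16.43 = 49.29 mol H2; 90.59 mol is available, so N2 is limiting.
n(H2) consumed = (3/1) × 16.43 = 49.29 mol; remaining = 90.59 − 49.29 = 41.30 mol
V(H2) = nRT/P = 41.30 × 0.08206 × 662.15 / 34.2 = 65.62 L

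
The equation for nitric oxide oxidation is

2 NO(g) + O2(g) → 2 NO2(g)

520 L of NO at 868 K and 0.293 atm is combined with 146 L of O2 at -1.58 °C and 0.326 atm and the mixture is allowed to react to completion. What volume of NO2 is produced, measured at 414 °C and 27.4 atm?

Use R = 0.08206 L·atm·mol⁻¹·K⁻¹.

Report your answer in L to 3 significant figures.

n(NO) = PV/RT = (0.293 × 520) / (0.08206 × 868) = 2.139 mol
n(O2) = PV/RT = (0.326 × 146) / (0.08206 × 271.57) = 2.136 mol
For 2.139 mol NO, stoichiometry requires (1/2) × 2.139 = 1.069 mol O2; 2.136 mol is available, so NO is limiting.
n(NO2) = (2/2) × 2.139 = 2.139 mol
V(NO2) = nRT/P = 2.139 × 0.08206 × 687.15 / 27.4 = 4.402 L

4.40 L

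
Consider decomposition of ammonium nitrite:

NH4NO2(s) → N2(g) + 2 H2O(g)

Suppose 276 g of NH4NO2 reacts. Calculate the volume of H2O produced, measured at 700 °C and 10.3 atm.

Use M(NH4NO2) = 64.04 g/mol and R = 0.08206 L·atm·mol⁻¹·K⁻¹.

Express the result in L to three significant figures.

66.8 L

n(NH4NO2) = 276.0 / 64.04 = 4.310 mol
n(H2O) = (2/1) × 4.310 = 8.620 mol
V = nRT/P = 8.620 × 0.08206 × 973.15 / 10.3 = 66.83 L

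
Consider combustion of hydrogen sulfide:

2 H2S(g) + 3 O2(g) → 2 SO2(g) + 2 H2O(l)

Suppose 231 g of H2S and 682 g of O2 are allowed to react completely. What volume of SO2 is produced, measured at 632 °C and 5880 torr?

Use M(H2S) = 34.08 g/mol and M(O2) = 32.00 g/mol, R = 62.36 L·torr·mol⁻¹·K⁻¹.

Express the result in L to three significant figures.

65.1 L

n(H2S) = 231 / 34.08 = 6.778 mol
n(O2) = 682 / 32.00 = 21.31 mol
For 6.778 mol H2S, stoichiometry requires (3/2) × 6.778 = 10.17 mol O2; 21.31 mol is available, so H2S is limiting.
n(SO2) = (2/2) × 6.778 = 6.778 mol
V(SO2) = nRT/P = 6.778 × 62.36 × 905.15 / 5880 = 65.07 L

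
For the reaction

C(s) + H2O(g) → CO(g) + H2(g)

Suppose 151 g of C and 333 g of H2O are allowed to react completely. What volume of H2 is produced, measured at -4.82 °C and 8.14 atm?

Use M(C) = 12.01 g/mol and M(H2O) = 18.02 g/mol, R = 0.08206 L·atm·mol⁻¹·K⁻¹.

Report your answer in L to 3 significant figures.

n(C) = 151 / 12.01 = 12.57 mol
n(H2O) = 333 / 18.02 = 18.48 mol
For 12.57 mol C, stoichiometry requires (1/1) × 12.57 = 12.57 mol H2O; 18.48 mol is available, so C is limiting.
n(H2) = (1/1) × 12.57 = 12.57 mol
V(H2) = nRT/P = 12.57 × 0.08206 × 268.33 / 8.14 = 34.00 L

34.0 L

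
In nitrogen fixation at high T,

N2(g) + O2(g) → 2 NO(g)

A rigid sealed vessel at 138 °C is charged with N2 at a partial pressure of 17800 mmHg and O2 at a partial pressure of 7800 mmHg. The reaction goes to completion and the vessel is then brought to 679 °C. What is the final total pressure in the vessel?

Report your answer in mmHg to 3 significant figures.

59300 mmHg

At constant V, partial pressures at 138 °C are proportional to moles, so apply stoichiometry directly to pressures.
P(O2) required for 17800 mmHg of N2 = (1/1) × 17800 = 17800 mmHg; available 7800 mmHg, so O2 is limiting.
P(N2) remaining = 17800 − (1/1) × 7800 = 10000 mmHg
P(gaseous products) = (2)/1 × 7800 = 15600 mmHg
P_total at 138 °C = 10000 + 15600 = 25600 mmHg
Scaling to 679 °C: P = 25600 × 952.15/411.15 = 59290 mmHg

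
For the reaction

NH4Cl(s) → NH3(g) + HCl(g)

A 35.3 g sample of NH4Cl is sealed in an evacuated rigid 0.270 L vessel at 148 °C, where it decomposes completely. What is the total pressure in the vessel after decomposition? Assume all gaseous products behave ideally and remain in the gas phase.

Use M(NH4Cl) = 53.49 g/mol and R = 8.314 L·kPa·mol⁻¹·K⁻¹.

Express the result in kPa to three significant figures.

17100 kPa

n(NH4Cl) = 35.3 / 53.49 = 0.6599 mol
n(gas produced) = (2/1) × 0.6599 = 1.320 mol
P = nRT/V = 1.320 × 8.314 × 421.15 / 0.270 = 17120 kPa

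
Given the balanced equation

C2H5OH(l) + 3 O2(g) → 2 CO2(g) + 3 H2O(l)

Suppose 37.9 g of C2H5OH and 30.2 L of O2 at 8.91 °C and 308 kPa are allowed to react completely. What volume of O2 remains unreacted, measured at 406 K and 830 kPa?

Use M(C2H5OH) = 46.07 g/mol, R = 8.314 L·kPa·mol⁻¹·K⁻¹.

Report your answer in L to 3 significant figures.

6.09 L

n(C2H5OH) = 37.9 / 46.07 = 0.8227 mol
n(O2) = PV/RT = (308 × 30.2) / (8.314 × 282.06) = 3.966 mol
For 0.8227 mol C2H5OH, stoichiometry requires (3/1) × 0.8227 = 2.468 mol O2; 3.966 mol is available, so C2H5OH is limiting.
n(O2) consumed = (3/1) × 0.8227 = 2.468 mol; remaining = 3.966 − 2.468 = 1.498 mol
V(O2) = nRT/P = 1.498 × 8.314 × 406 / 830 = 6.092 L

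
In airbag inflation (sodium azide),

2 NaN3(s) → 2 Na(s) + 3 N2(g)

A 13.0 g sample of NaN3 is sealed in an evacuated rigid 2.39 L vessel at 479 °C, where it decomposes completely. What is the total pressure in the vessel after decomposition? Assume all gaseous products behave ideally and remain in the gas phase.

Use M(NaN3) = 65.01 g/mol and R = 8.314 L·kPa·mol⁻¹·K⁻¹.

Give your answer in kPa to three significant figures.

785 kPa

n(NaN3) = 13.0 / 65.01 = 0.2000 mol
n(gas produced) = (3/2) × 0.2000 = 0.3000 mol
P = nRT/V = 0.3000 × 8.314 × 752.15 / 2.39 = 784.9 kPa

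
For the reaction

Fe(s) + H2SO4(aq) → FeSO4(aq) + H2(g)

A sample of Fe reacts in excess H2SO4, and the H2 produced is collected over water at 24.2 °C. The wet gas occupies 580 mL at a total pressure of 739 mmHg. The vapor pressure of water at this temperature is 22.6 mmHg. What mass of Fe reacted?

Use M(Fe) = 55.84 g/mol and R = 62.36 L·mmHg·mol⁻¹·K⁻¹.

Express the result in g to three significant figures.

P(H2) = 739 − 22.6 = 716.4 mmHg
n(H2) = PV/RT = (716.4 × 0.5800) / (62.36 × 297.35) = 0.02241 mol
n(Fe) = (1/1) × 0.02241 = 0.02241 mol
m(Fe) = 0.02241 × 55.84 = 1.251 g

1.25 g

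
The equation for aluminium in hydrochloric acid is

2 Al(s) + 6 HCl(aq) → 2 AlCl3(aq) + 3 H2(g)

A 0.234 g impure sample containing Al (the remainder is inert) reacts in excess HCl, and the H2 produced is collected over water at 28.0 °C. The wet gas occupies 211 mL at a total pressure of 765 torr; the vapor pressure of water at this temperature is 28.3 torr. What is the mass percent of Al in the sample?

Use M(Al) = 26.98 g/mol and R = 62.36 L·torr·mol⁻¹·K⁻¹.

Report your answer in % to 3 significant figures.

P(H2) = 765 − 28.3 = 736.7 torr
n(H2) = PV/RT = (736.7 × 0.2110) / (62.36 × 301.15) = 0.008277 mol
n(Al) = (2/3) × 0.008277 = 0.005518 mol
m(Al) = 0.005518 × 26.98 = 0.1489 g
%Al = 0.1489 / 0.234 × 100 = 63.63%

63.6 %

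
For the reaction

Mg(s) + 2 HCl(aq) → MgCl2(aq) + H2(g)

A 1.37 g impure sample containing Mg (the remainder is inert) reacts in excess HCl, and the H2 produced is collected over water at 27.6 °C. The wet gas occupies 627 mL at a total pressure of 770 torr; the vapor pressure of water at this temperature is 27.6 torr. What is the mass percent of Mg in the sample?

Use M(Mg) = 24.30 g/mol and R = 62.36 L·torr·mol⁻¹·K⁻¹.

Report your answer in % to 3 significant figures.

P(H2) = 770 − 27.6 = 742.4 torr
n(H2) = PV/RT = (742.4 × 0.6270) / (62.36 × 300.75) = 0.02482 mol
n(Mg) = (1/1) × 0.02482 = 0.02482 mol
m(Mg) = 0.02482 × 24.30 = 0.6031 g
%Mg = 0.6031 / 1.37 × 100 = 44.02%

44.0 %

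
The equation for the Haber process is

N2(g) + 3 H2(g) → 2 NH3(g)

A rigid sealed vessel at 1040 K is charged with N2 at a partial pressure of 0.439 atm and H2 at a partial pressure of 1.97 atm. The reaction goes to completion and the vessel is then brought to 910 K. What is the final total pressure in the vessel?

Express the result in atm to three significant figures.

1.34 atm

Because the vessel is rigid and T is held at 1040 K, work the stoichiometry in partial pressures (P_i = n_iRT/V).
P(H2) required for 0.439 atm of N2 = (3/1) × 0.439 = 1.317 atm; available 1.97 atm, so N2 is limiting.
P(H2) remaining = 1.97 − (3/1) × 0.439 = 0.6530 atm
P(gaseous products) = (2)/1 × 0.439 = 0.8780 atm
P_total at 1040 K = 0.6530 + 0.8780 = 1.531 atm
Scaling to 910 K: P = 1.531 × 910/1040 = 1.340 atm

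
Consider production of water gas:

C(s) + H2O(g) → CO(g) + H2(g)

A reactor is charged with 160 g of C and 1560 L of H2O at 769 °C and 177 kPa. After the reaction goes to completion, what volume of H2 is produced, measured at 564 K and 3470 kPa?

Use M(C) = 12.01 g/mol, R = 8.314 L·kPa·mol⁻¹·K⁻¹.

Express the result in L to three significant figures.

n(C) = 160 / 12.01 = 13.32 mol
n(H2O) = PV/RT = (177 × 1560) / (8.314 × 1042.15) = 31.87 mol
For 13.32 mol C, stoichiometry requires (1/1) × 13.32 = 13.32 mol H2O; 31.87 mol is available, so C is limiting.
n(H2) = (1/1) × 13.32 = 13.32 mol
V(H2) = nRT/P = 13.32 × 8.314 × 564 / 3470 = 18.00 L

18.0 L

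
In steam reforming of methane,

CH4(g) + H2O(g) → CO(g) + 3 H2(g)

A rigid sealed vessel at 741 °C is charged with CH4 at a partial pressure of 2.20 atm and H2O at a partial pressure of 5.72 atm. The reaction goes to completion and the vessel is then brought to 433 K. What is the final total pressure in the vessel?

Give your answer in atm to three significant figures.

5.26 atm

Because the vessel is rigid and T is held at 741 °C, work the stoichiometry in partial pressures (P_i = n_iRT/V).
P(H2O) required for 2.20 atm of CH4 = (1/1) × 2.20 = 2.200 atm; available 5.72 atm, so CH4 is limiting.
P(H2O) remaining = 5.72 − (1/1) × 2.20 = 3.520 atm
P(gaseous products) = (1+3)/1 × 2.20 = 8.800 atm
P_total at 741 °C = 3.520 + 8.800 = 12.32 atm
Scaling to 433 K: P = 12.32 × 433/1014.15 = 5.260 atm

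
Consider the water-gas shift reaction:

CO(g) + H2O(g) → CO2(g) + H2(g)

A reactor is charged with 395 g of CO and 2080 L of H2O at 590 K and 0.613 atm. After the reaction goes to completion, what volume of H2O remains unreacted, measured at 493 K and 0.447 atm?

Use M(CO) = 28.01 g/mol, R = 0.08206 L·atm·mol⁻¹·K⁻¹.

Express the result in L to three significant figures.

1110 L

n(CO) = 395 / 28.01 = 14.10 mol
n(H2O) = PV/RT = (0.613 × 2080) / (0.08206 × 590) = 26.34 mol
For 14.10 mol CO, stoichiometry requires (1/1) × 14.10 = 14.10 mol H2O; 26.34 mol is available, so CO is limiting.
n(H2O) consumed = (1/1) × 14.10 = 14.10 mol; remaining = 26.34 − 14.10 = 12.24 mol
V(H2O) = nRT/P = 12.24 × 0.08206 × 493 / 0.447 = 1108 L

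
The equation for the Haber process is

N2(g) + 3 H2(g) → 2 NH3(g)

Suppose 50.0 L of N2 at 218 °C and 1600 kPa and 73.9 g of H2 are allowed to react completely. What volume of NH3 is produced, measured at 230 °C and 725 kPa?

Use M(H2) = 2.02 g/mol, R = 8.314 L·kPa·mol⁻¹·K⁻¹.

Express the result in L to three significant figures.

141 L

n(N2) = PV/RT = (1600 × 50.0) / (8.314 × 491.15) = 19.59 mol
n(H2) = 73.9 / 2.02 = 36.58 mol
For 19.59 mol N2, stoichiometry requires (3/1) × 19.59 = 58.77 mol H2; 36.58 mol is available, so H2 is limiting.
n(NH3) = (2/3) × 36.58 = 24.39 mol
V(NH3) = nRT/P = 24.39 × 8.314 × 503.15 / 725 = 140.7 L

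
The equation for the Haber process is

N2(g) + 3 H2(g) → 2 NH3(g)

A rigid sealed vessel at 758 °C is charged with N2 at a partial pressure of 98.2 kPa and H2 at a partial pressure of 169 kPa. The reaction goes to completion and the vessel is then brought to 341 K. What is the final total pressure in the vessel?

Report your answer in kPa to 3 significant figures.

At constant V, partial pressures at 758 °C are proportional to moles, so apply stoichiometry directly to pressures.
P(H2) required for 98.2 kPa of N2 = (3/1) × 98.2 = 294.6 kPa; available 169 kPa, so H2 is limiting.
P(N2) remaining = 98.2 − (1/3) × 169 = 41.87 kPa
P(gaseous products) = (2)/3 × 169 = 112.7 kPa
P_total at 758 °C = 41.87 + 112.7 = 154.6 kPa
Scaling to 341 K: P = 154.6 × 341/1031.15 = 51.13 kPa

51.1 kPa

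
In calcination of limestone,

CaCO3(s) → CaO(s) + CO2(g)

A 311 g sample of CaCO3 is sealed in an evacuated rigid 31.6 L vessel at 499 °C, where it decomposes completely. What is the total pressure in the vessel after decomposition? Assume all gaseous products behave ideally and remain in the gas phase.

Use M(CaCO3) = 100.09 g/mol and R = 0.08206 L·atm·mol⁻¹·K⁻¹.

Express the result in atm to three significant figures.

n(CaCO3) = 311 / 100.09 = 3.107 mol
n(gas produced) = (1/1) × 3.107 = 3.107 mol
P = nRT/V = 3.107 × 0.08206 × 772.15 / 31.6 = 6.230 atm

6.23 atm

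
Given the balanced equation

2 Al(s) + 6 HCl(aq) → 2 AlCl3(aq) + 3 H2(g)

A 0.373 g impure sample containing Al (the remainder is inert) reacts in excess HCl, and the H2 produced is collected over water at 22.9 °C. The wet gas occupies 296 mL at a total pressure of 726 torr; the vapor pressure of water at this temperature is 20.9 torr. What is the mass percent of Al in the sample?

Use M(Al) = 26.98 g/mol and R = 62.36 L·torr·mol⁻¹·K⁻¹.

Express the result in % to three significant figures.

54.5 %

P(H2) = 726 − 20.9 = 705.1 torr
n(H2) = PV/RT = (705.1 × 0.2960) / (62.36 × 296.05) = 0.01131 mol
n(Al) = (2/3) × 0.01131 = 0.007540 mol
m(Al) = 0.007540 × 26.98 = 0.2034 g
%Al = 0.2034 / 0.373 × 100 = 54.53%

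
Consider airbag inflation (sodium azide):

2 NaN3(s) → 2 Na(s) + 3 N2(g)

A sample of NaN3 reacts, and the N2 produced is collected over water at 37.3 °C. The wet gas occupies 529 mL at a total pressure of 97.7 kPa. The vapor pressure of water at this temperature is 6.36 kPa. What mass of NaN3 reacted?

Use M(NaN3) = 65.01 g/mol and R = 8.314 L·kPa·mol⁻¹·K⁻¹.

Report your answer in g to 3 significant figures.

0.811 g

P(N2) = 97.7 − 6.36 = 91.34 kPa
n(N2) = PV/RT = (91.34 × 0.5290) / (8.314 × 310.45) = 0.01872 mol
n(NaN3) = (2/3) × 0.01872 = 0.01248 mol
m(NaN3) = 0.01248 × 65.01 = 0.8113 g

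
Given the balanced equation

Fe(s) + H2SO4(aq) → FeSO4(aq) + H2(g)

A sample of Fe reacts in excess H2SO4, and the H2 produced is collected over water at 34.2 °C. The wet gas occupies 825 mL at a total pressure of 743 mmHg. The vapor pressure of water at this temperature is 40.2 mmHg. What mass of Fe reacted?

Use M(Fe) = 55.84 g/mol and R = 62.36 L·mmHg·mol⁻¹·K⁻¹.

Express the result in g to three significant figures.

P(H2) = 743 − 40.2 = 702.8 mmHg
n(H2) = PV/RT = (702.8 × 0.8250) / (62.36 × 307.35) = 0.03025 mol
n(Fe) = (1/1) × 0.03025 = 0.03025 mol
m(Fe) = 0.03025 × 55.84 = 1.689 g

1.69 g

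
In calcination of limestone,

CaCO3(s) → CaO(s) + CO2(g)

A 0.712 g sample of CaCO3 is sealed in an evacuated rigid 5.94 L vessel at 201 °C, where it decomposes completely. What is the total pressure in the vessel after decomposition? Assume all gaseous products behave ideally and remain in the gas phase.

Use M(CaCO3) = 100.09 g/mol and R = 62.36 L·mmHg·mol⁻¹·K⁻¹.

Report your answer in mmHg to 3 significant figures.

n(CaCO3) = 0.712 / 100.09 = 0.007114 mol
n(gas produced) = (1/1) × 0.007114 = 0.007114 mol
P = nRT/V = 0.007114 × 62.36 × 474.15 / 5.94 = 35.41 mmHg

35.4 mmHg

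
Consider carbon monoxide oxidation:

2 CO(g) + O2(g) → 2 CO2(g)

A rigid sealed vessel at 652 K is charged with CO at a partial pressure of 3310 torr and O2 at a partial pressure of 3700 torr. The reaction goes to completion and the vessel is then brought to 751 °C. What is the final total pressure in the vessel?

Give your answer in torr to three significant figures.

8410 torr

At constant V, partial pressures at 652 K are proportional to moles, so apply stoichiometry directly to pressures.
P(O2) required for 3310 torr of CO = (1/2) × 3310 = 1655 torr; available 3700 torr, so CO is limiting.
P(O2) remaining = 3700 − (1/2) × 3310 = 2045 torr
P(gaseous products) = (2)/2 × 3310 = 3310 torr
P_total at 652 K = 2045 + 3310 = 5355 torr
Scaling to 751 °C: P = 5355 × 1024.15/652 = 8412 torr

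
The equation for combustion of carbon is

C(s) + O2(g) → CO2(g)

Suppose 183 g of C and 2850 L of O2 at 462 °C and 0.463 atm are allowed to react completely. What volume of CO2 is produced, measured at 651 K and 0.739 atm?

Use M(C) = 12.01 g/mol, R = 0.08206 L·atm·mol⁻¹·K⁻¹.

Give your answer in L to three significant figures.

n(C) = 183 / 12.01 = 15.24 mol
n(O2) = PV/RT = (0.463 × 2850) / (0.08206 × 735.15) = 21.87 mol
For 15.24 mol C, stoichiometry requires (1/1) × 15.24 = 15.24 mol O2; 21.87 mol is available, so C is limiting.
n(CO2) = (1/1) × 15.24 = 15.24 mol
V(CO2) = nRT/P = 15.24 × 0.08206 × 651 / 0.739 = 1102 L

1100 L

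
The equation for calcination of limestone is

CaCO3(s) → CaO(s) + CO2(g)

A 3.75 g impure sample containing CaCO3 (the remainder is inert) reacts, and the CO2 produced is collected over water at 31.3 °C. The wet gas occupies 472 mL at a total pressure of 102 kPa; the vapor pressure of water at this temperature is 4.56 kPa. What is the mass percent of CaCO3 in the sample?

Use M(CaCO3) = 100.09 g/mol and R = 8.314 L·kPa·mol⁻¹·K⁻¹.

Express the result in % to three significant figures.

P(CO2) = 102 − 4.56 = 97.44 kPa
n(CO2) = PV/RT = (97.44 × 0.4720) / (8.314 × 304.45) = 0.01817 mol
n(CaCO3) = (1/1) × 0.01817 = 0.01817 mol
m(CaCO3) = 0.01817 × 100.09 = 1.819 g
%CaCO3 = 1.819 / 3.75 × 100 = 48.51%

48.5 %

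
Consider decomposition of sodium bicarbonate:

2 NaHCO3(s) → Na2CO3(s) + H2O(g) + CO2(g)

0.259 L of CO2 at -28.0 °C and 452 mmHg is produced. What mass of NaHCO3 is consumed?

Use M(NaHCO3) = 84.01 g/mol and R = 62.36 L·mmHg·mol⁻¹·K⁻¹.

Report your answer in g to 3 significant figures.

1.29 g

n(CO2) = PV/RT = (452 × 0.259) / (62.36 × 245.15) = 0.007658 mol
n(NaHCO3) = (2/1) × 0.007658 = 0.01532 mol
m(NaHCO3) = 0.01532 × 84.01 = 1.287 g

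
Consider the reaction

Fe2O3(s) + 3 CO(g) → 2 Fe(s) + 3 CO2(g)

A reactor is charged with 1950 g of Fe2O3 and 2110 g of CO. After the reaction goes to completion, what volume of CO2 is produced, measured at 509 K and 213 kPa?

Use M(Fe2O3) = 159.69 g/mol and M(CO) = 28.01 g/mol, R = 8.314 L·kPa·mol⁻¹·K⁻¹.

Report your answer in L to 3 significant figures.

728 L

n(Fe2O3) = 1950 / 159.69 = 12.21 mol
n(CO) = 2110 / 28.01 = 75.33 mol
For 12.21 mol Fe2O3, stoichiometry requires (3/1) × 12.21 = 36.63 mol CO; 75.33 mol is available, so Fe2O3 is limiting.
n(CO2) = (3/1) × 12.21 = 36.63 mol
V(CO2) = nRT/P = 36.63 × 8.314 × 509 / 213 = 727.8 L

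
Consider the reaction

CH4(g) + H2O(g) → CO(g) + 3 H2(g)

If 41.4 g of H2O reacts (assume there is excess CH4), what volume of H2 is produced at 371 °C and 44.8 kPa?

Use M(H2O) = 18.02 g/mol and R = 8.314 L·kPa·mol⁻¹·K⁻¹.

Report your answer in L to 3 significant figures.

n(H2O) = 41.40 / 18.02 = 2.297 mol
n(H2) = (3/1) × 2.297 = 6.891 mol
V = nRT/P = 6.891 × 8.314 × 644.15 / 44.8 = 823.8 L

824 L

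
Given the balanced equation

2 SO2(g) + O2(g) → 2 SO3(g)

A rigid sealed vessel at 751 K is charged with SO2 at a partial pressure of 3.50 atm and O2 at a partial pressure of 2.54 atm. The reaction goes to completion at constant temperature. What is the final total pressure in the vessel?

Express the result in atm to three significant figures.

4.29 atm

Because the vessel is rigid and T is held at 751 K, work the stoichiometry in partial pressures (P_i = n_iRT/V).
P(O2) required for 3.50 atm of SO2 = (1/2) × 3.50 = 1.750 atm; available 2.54 atm, so SO2 is limiting.
P(O2) remaining = 2.54 − (1/2) × 3.50 = 0.7900 atm
P(gaseous products) = (2)/2 × 3.50 = 3.500 atm
P_total at 751 K = 0.7900 + 3.500 = 4.290 atm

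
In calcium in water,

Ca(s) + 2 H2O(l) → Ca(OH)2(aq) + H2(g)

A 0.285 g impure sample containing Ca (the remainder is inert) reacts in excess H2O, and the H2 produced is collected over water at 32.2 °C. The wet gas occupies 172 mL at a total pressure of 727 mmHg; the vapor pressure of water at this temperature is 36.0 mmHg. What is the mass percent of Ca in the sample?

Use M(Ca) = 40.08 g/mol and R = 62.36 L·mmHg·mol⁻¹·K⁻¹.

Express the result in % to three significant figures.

P(H2) = 727 − 36.0 = 691.0 mmHg
n(H2) = PV/RT = (691.0 × 0.1720) / (62.36 × 305.35) = 0.006242 mol
n(Ca) = (1/1) × 0.006242 = 0.006242 mol
m(Ca) = 0.006242 × 40.08 = 0.2502 g
%Ca = 0.2502 / 0.285 × 100 = 87.79%

87.8 %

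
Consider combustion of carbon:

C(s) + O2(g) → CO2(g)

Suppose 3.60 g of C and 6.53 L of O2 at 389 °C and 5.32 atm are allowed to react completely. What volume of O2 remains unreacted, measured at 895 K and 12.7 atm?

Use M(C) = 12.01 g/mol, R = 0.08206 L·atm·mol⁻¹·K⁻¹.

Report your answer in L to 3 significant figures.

n(C) = 3.60 / 12.01 = 0.2998 mol
n(O2) = PV/RT = (5.32 × 6.53) / (0.08206 × 662.15) = 0.6393 mol
For 0.2998 mol C, stoichiometry requires (1/1) × 0.2998 = 0.2998 mol O2; 0.6393 mol is available, so C is limiting.
n(O2) consumed = (1/1) × 0.2998 = 0.2998 mol; remaining = 0.6393 − 0.2998 = 0.3395 mol
V(O2) = nRT/P = 0.3395 × 0.08206 × 895 / 12.7 = 1.963 L

1.96 L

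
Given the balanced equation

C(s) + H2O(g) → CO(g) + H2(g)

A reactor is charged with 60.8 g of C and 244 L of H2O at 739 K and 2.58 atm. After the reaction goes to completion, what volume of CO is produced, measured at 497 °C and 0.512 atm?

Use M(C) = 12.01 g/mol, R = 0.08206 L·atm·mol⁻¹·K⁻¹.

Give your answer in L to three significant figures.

625 L

n(C) = 60.8 / 12.01 = 5.062 mol
n(H2O) = PV/RT = (2.58 × 244) / (0.08206 × 739) = 10.38 mol
For 5.062 mol C, stoichiometry requires (1/1) × 5.062 = 5.062 mol H2O; 10.38 mol is available, so C is limiting.
n(CO) = (1/1) × 5.062 = 5.062 mol
V(CO) = nRT/P = 5.062 × 0.08206 × 770.15 / 0.512 = 624.8 L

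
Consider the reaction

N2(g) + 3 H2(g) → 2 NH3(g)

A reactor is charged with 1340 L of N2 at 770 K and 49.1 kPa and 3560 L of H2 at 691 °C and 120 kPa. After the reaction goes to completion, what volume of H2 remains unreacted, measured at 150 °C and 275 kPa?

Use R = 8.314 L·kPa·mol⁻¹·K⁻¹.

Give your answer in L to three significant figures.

287 L

n(N2) = PV/RT = (49.1 × 1340) / (8.314 × 770) = 10.28 mol
n(H2) = PV/RT = (120 × 3560) / (8.314 × 964.15) = 53.29 mol
For 10.28 mol N2, stoichiometry requires (3/1) × 10.28 = 30.84 mol H2; 53.29 mol is available, so N2 is limiting.
n(H2) consumed = (3/1) × 10.28 = 30.84 mol; remaining = 53.29 − 30.84 = 22.45 mol
V(H2) = nRT/P = 22.45 × 8.314 × 423.15 / 275 = 287.2 L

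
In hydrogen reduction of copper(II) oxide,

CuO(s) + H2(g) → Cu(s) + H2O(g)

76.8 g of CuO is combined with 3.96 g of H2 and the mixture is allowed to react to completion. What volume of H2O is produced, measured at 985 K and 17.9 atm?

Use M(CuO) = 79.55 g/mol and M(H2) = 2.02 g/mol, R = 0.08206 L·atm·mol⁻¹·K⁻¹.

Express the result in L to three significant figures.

4.36 L

n(CuO) = 76.8 / 79.55 = 0.9654 mol
n(H2) = 3.96 / 2.02 = 1.960 mol
For 0.9654 mol CuO, stoichiometry requires (1/1) × 0.9654 = 0.9654 mol H2; 1.960 mol is available, so CuO is limiting.
n(H2O) = (1/1) × 0.9654 = 0.9654 mol
V(H2O) = nRT/P = 0.9654 × 0.08206 × 985 / 17.9 = 4.359 L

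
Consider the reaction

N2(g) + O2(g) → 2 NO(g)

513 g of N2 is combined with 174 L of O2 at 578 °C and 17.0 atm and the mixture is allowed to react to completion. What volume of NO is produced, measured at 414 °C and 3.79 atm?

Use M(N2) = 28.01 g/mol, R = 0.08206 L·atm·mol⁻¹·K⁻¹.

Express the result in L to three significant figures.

n(N2) = 513 / 28.01 = 18.31 mol
n(O2) = PV/RT = (17.0 × 174) / (0.08206 × 851.15) = 42.35 mol
For 18.31 mol N2, stoichiometry requires (1/1) × 18.31 = 18.31 mol O2; 42.35 mol is available, so N2 is limiting.
n(NO) = (2/1) × 18.31 = 36.62 mol
V(NO) = nRT/P = 36.62 × 0.08206 × 687.15 / 3.79 = 544.8 L

545 L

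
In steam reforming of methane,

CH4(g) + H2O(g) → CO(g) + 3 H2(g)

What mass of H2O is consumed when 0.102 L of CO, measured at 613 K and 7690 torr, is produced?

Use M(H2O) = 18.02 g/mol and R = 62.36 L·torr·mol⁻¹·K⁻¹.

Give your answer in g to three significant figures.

0.370 g

n(CO) = PV/RT = (7690 × 0.102) / (62.36 × 613) = 0.02052 mol
n(H2O) = (1/1) × 0.02052 = 0.02052 mol
m(H2O) = 0.02052 × 18.02 = 0.3698 g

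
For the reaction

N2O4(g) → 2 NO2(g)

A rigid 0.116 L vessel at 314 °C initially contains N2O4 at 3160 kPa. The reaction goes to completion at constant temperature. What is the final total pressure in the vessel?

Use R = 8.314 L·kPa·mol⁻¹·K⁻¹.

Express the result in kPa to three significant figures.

6320 kPa

Rigid vessel, constant T ⇒ P scales with total gas moles (1 → 2).
P_final = (2/1) × 3160 = 6320 kPa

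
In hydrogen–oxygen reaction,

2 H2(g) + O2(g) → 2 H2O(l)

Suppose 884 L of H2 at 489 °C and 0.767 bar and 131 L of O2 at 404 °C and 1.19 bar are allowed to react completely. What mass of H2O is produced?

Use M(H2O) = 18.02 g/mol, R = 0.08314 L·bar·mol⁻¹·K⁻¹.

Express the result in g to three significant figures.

99.8 g

n(H2) = PV/RT = (0.767 × 884) / (0.08314 × 762.15) = 10.70 mol
n(O2) = PV/RT = (1.19 × 131) / (0.08314 × 677.15) = 2.769 mol
For 10.70 mol H2, stoichiometry requires (1/2) × 10.70 = 5.350 mol O2; 2.769 mol is available, so O2 is limiting.
n(H2O) = (2/1) × 2.769 = 5.538 mol
m(H2O) = 5.538 × 18.02 = 99.79 g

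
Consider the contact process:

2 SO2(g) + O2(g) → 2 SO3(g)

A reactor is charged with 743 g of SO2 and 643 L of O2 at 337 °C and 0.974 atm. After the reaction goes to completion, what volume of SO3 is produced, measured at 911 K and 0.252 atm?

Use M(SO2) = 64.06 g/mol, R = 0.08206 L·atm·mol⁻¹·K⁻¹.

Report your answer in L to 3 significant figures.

3440 L

n(SO2) = 743 / 64.06 = 11.60 mol
n(O2) = PV/RT = (0.974 × 643) / (0.08206 × 610.15) = 12.51 mol
For 11.60 mol SO2, stoichiometry requires (1/2) × 11.60 = 5.800 mol O2; 12.51 mol is available, so SO2 is limiting.
n(SO3) = (2/2) × 11.60 = 11.60 mol
V(SO3) = nRT/P = 11.60 × 0.08206 × 911 / 0.252 = 3441 L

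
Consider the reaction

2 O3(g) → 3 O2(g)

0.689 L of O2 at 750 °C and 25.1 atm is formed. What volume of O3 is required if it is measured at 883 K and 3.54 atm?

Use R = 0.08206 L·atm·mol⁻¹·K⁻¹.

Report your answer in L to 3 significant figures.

n(O2) = PV/RT = (25.1 × 0.689) / (0.08206 × 1023.15) = 0.2060 mol
n(O3) = (2/3) × 0.2060 = 0.1373 mol
V = nRT/P = 0.1373 × 0.08206 × 883 / 3.54 = 2.810 L

2.81 L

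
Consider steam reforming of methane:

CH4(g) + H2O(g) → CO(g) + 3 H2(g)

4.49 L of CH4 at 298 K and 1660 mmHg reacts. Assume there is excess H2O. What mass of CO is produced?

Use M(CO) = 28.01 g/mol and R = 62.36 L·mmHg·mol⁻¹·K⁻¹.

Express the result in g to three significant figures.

n(CH4) = PV/RT = (1660 × 4.49) / (62.36 × 298) = 0.4011 mol
n(CO) = (1/1) × 0.4011 = 0.4011 mol
m(CO) = 0.4011 × 28.01 = 11.23 g

11.2 g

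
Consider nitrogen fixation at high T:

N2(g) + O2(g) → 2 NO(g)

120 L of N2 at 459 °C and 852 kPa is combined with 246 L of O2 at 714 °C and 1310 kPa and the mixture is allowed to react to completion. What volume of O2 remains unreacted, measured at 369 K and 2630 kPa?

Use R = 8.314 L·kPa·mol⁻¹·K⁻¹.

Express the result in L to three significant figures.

n(N2) = PV/RT = (852 × 120) / (8.314 × 732.15) = 16.80 mol
n(O2) = PV/RT = (1310 × 246) / (8.314 × 987.15) = 39.27 mol
For 16.80 mol N2, stoichiometry requires (1/1) × 16.80 = 16.80 mol O2; 39.27 mol is available, so N2 is limiting.
n(O2) consumed = (1/1) × 16.80 = 16.80 mol; remaining = 39.27 − 16.80 = 22.47 mol
V(O2) = nRT/P = 22.47 × 8.314 × 369 / 2630 = 26.21 L

26.2 L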